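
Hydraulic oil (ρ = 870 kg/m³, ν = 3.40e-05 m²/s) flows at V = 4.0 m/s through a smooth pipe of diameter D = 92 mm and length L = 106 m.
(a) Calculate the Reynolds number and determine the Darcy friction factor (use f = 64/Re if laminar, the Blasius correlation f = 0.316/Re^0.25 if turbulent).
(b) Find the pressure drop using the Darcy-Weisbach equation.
(a) Re = V·D/ν = 4.0·0.092/3.40e-05 = 10824 → turbulent (Re > 4000); f = 0.316/Re^0.25 = 0.316/10824^0.25 = 0.030981
(b) Darcy-Weisbach: ΔP = f·(L/D)·½ρV²/1000 = 0.030981·(106/0.092)·½·870·4.0²/1000 = 248.4 kPa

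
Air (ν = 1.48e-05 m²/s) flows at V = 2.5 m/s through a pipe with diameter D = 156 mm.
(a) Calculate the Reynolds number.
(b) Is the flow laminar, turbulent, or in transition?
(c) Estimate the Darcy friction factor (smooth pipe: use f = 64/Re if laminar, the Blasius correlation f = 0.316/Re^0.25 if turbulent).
(a) Re = V·D/ν = 2.5·0.156/1.48e-05 = 26351
(b) Flow regime: turbulent (Re > 4000)
(c) Friction factor: f = 0.316/Re^0.25 = 0.316/26351^0.25 = 0.0248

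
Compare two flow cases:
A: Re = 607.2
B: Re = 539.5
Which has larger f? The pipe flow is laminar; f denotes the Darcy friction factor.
f(A) = 0.1054, f(B) = 0.1186. Answer: B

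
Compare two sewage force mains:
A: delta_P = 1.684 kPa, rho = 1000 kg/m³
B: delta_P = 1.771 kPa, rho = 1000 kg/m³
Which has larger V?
V(A) = 1.835 m/s, V(B) = 1.882 m/s. Answer: B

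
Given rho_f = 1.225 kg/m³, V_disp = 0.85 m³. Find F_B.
Formula: F_B = \rho_f g V_{disp}
F_B = 1.225·9.81·0.85 = 10.21 N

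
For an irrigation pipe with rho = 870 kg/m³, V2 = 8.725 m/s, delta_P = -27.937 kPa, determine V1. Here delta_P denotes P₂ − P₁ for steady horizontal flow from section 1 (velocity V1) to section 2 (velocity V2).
Formula: \Delta P = \frac{1}{2} \rho (V_1^2 - V_2^2)
Substituting knowns: -27.937 = 0.5·870·(V1² − 8.725²)/1000
Solving for V1: V1 = √(8.725² + 2·(-27.937·1000)/870) = 3.45 m/s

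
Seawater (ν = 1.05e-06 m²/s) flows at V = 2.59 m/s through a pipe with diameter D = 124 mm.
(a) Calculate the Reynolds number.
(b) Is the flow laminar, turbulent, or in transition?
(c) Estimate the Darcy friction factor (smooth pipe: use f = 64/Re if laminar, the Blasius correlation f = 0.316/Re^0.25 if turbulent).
(a) Re = V·D/ν = 2.59·0.124/1.05e-06 = 305870
(b) Flow regime: turbulent (Re > 4000)
(c) Friction factor: f = 0.316/Re^0.25 = 0.316/305870^0.25 = 0.01344 (Blasius is strictly valid for Re ≲ 1e5; used here as the smooth-pipe estimate the problem specifies)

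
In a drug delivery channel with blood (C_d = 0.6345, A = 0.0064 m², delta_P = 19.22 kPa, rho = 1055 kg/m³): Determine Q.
Formula: Q = C_d A \sqrt{\frac{2 \Delta P}{\rho}}
Q = 0.6345·0.0064·√(2·(19.22·1000)/1055)·1000 = 24.51 L/s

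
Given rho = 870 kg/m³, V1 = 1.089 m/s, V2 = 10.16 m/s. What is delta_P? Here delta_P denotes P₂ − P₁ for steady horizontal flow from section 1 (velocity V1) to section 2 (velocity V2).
Formula: \Delta P = \frac{1}{2} \rho (V_1^2 - V_2^2)
delta_P = 0.5·870·(1.089² − 10.16²)/1000 = -44.39 kPa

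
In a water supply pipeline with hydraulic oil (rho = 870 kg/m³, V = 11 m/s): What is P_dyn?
Formula: P_{dyn} = \frac{1}{2} \rho V^2
P_dyn = 0.5·870·11²/1000 = 52.63 kPa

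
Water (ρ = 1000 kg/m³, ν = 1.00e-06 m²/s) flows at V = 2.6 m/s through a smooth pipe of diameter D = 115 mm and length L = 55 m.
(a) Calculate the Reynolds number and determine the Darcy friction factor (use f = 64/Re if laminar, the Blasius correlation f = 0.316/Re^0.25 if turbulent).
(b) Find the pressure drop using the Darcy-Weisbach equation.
(a) Re = V·D/ν = 2.6·0.115/1.00e-06 = 299000 → turbulent (Re > 4000); f = 0.316/Re^0.25 = 0.316/299000^0.25 = 0.013514 (Blasius is strictly valid for Re ≲ 1e5; used here as the smooth-pipe estimate the problem specifies)
(b) Darcy-Weisbach: ΔP = f·(L/D)·½ρV²/1000 = 0.013514·(55/0.115)·½·1000·2.6²/1000 = 21.85 kPa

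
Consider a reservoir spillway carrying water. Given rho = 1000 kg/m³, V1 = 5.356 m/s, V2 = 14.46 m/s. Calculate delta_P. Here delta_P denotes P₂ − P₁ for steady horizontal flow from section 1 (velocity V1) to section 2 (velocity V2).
Formula: \Delta P = \frac{1}{2} \rho (V_1^2 - V_2^2)
delta_P = 0.5·1000·(5.356² − 14.46²)/1000 = -90.2 kPa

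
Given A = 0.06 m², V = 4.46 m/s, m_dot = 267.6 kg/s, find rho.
Formula: \dot{m} = \rho A V
Substituting knowns: 267.6 = rho·0.06·4.46
Solving for rho: rho = 267.6/(0.06·4.46) = 1000 kg/m³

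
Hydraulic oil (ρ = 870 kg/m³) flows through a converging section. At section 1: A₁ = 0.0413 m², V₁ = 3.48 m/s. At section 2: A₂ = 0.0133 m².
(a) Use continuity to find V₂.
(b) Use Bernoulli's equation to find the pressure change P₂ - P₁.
(a) Continuity: A₁V₁=A₂V₂ -> V₂=A₁V₁/A₂=0.0413*3.48/0.0133=10.81 m/s
(b) Bernoulli: P₂-P₁=0.5*rho*(V₁^2-V₂^2)/1000=0.5*870*(3.48^2-10.81^2)/1000=-45.56 kPa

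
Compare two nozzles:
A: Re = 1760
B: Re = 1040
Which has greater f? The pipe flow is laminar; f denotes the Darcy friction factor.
f(A) = 0.03636, f(B) = 0.06154. Answer: B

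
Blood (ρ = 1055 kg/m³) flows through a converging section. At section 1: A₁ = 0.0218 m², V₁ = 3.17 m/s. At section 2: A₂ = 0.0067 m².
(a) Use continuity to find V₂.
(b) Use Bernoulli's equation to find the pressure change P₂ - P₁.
(a) Continuity: A₁V₁=A₂V₂ -> V₂=A₁V₁/A₂=0.0218*3.17/0.0067=10.31 m/s
(b) Bernoulli: P₂-P₁=0.5*rho*(V₁^2-V₂^2)/1000=0.5*1055*(3.17^2-10.31^2)/1000=-50.77 kPa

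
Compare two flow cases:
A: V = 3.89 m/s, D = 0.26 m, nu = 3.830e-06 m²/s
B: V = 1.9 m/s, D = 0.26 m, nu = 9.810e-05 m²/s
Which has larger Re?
Re(A) = 264073, Re(B) = 5036. Answer: A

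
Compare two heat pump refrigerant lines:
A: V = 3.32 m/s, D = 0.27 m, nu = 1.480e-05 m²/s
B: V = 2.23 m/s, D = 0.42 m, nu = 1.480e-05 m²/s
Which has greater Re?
Re(A) = 60568, Re(B) = 63284. Answer: B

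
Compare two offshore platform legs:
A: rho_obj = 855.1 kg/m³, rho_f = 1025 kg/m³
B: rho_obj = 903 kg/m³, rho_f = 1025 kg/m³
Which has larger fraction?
fraction(A) = 0.8342, fraction(B) = 0.881. Answer: B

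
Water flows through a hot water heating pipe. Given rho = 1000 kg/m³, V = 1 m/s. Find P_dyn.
Formula: P_{dyn} = \frac{1}{2} \rho V^2
P_dyn = 0.5·1000·1²/1000 = 0.5 kPa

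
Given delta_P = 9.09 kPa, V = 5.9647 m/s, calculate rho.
Formula: V = \sqrt{\frac{2 \Delta P}{\rho}}
Substituting knowns: 5.9647 = √(2·(9.09·1000)/rho)
Solving for rho: rho = 2·(9.09·1000)/5.9647² = 511 kg/m³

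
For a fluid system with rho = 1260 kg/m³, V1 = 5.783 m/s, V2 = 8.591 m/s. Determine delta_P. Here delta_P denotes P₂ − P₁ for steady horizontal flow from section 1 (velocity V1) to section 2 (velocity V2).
Formula: \Delta P = \frac{1}{2} \rho (V_1^2 - V_2^2)
delta_P = 0.5·1260·(5.783² − 8.591²)/1000 = -25.43 kPa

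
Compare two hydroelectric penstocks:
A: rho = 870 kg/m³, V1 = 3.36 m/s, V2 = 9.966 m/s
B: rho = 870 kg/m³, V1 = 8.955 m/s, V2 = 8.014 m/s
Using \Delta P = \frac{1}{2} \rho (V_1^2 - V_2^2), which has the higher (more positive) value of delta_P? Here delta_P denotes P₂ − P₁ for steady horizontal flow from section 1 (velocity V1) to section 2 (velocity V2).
delta_P(A) = -38.29 kPa, delta_P(B) = 6.946 kPa. Answer: B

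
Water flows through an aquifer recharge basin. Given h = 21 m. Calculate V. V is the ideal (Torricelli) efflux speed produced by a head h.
Formula: V = \sqrt{2 g h}
V = √(2·9.81·21) = 20.3 m/s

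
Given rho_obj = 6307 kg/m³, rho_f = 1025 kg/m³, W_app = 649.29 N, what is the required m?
Formula: W_{app} = mg\left(1 - \frac{\rho_f}{\rho_{obj}}\right)
Substituting knowns: 649.29 = m·9.81·(1 − 1025/6307)
Solving for m: m = 649.29/(9.81·(1 − 1025/6307)) = 79.03 kg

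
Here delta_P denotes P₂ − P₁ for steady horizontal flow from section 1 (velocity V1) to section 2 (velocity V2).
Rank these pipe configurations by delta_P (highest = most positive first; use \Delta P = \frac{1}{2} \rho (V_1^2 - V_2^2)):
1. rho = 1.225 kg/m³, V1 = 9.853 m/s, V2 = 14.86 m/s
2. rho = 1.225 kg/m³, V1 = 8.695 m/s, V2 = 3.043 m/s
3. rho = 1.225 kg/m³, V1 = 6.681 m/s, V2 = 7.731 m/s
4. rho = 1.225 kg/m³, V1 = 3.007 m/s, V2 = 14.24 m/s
Case 1: delta_P = -0.07579 kPa
Case 2: delta_P = 0.04064 kPa
Case 3: delta_P = -0.009269 kPa
Case 4: delta_P = -0.1187 kPa
Ranking (highest first): 2, 3, 1, 4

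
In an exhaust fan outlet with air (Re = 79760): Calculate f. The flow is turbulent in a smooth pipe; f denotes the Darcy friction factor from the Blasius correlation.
Formula: f = \frac{0.316}{Re^{0.25}}
f = 0.316/79760^0.25 = 0.0188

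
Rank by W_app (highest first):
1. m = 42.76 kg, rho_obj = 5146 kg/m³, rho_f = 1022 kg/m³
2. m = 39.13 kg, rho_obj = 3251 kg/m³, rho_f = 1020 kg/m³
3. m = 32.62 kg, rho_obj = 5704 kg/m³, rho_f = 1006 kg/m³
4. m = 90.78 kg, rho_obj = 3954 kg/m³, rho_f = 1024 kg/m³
Case 1: W_app = 336.2 N
Case 2: W_app = 263.4 N
Case 3: W_app = 263.6 N
Case 4: W_app = 659.9 N
Ranking (highest first): 4, 1, 3, 2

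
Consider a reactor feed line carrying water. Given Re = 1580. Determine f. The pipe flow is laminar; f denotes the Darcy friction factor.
Formula: f = \frac{64}{Re}
f = 64/1580 = 0.04051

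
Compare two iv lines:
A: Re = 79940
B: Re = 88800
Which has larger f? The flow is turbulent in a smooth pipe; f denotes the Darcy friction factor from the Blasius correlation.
f(A) = 0.01879, f(B) = 0.01831. Answer: A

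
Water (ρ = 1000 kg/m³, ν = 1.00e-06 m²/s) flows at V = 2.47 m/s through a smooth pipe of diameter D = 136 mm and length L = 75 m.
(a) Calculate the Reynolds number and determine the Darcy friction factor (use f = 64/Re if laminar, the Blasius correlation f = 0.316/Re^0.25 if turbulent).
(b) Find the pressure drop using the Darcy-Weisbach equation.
(a) Re = V·D/ν = 2.47·0.136/1.00e-06 = 335920 → turbulent (Re > 4000); f = 0.316/Re^0.25 = 0.316/335920^0.25 = 0.013126 (Blasius is strictly valid for Re ≲ 1e5; used here as the smooth-pipe estimate the problem specifies)
(b) Darcy-Weisbach: ΔP = f·(L/D)·½ρV²/1000 = 0.013126·(75/0.136)·½·1000·2.47²/1000 = 22.08 kPa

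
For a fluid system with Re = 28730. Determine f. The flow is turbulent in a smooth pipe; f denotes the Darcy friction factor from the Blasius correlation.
Formula: f = \frac{0.316}{Re^{0.25}}
f = 0.316/28730^0.25 = 0.02427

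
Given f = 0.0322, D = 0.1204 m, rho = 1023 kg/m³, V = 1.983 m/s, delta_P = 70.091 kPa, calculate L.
Formula: \Delta P = f \frac{L}{D} \frac{\rho V^2}{2}
Substituting knowns: 70.091 = 0.0322·(L/0.1204)·0.5·1023·1.983²/1000
Solving for L: L = (70.091·1000)·0.1204/(0.0322·0.5·1023·1.983²) = 130.3 m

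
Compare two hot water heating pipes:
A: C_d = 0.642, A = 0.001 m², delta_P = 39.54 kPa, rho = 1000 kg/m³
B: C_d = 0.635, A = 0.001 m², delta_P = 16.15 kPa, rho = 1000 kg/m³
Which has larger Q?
Q(A) = 5.709 L/s, Q(B) = 3.609 L/s. Answer: A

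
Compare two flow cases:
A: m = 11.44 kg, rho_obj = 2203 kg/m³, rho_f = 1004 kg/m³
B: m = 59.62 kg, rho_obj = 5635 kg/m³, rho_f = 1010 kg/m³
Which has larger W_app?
W_app(A) = 61.08 N, W_app(B) = 480 N. Answer: B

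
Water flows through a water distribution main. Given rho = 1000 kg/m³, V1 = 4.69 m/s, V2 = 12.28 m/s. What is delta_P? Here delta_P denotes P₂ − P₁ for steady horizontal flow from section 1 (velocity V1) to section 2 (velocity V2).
Formula: \Delta P = \frac{1}{2} \rho (V_1^2 - V_2^2)
delta_P = 0.5·1000·(4.69² − 12.28²)/1000 = -64.4 kPa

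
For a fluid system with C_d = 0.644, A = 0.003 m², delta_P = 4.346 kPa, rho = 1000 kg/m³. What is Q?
Formula: Q = C_d A \sqrt{\frac{2 \Delta P}{\rho}}
Q = 0.644·0.003·√(2·(4.346·1000)/1000)·1000 = 5.696 L/s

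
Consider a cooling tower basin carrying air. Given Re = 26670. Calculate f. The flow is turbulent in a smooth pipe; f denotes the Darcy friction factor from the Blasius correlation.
Formula: f = \frac{0.316}{Re^{0.25}}
f = 0.316/26670^0.25 = 0.02473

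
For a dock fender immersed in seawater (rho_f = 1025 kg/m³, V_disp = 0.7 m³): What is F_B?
Formula: F_B = \rho_f g V_{disp}
F_B = 1025·9.81·0.7 = 7039 N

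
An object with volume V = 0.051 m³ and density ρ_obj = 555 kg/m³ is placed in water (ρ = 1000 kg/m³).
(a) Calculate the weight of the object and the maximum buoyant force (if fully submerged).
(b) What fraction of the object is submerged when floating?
(a) W=rho_obj*g*V=555*9.81*0.051=277.7 N; F_B(max)=rho*g*V=1000*9.81*0.051=500.3 N
(b) Floating fraction=rho_obj/rho=555/1000=0.555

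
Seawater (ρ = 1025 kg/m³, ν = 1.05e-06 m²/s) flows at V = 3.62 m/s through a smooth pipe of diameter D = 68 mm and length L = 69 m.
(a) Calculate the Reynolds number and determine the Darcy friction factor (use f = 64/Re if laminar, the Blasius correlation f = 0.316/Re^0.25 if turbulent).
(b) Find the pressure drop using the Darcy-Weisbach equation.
(a) Re = V·D/ν = 3.62·0.068/1.05e-06 = 234440 → turbulent (Re > 4000); f = 0.316/Re^0.25 = 0.316/234440^0.25 = 0.014361 (Blasius is strictly valid for Re ≲ 1e5; used here as the smooth-pipe estimate the problem specifies)
(b) Darcy-Weisbach: ΔP = f·(L/D)·½ρV²/1000 = 0.014361·(69/0.068)·½·1025·3.62²/1000 = 97.87 kPa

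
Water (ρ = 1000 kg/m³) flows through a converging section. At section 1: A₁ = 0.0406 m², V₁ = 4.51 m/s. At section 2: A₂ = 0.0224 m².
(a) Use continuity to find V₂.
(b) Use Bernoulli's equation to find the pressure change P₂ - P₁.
(a) Continuity: A₁V₁=A₂V₂ -> V₂=A₁V₁/A₂=0.0406*4.51/0.0224=8.17 m/s
(b) Bernoulli: P₂-P₁=0.5*rho*(V₁^2-V₂^2)/1000=0.5*1000*(4.51^2-8.17^2)/1000=-23.2 kPa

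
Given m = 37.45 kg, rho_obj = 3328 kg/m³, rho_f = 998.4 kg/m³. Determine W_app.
Formula: W_{app} = mg\left(1 - \frac{\rho_f}{\rho_{obj}}\right)
W_app = 37.45·9.81·(1 − 998.4/3328) = 257.2 N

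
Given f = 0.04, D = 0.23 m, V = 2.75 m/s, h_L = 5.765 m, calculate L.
Formula: h_L = f \frac{L}{D} \frac{V^2}{2g}
Substituting knowns: 5.765 = 0.04·(L/0.23)·2.75²/(2·9.81)
Solving for L: L = 5.765·2·9.81·0.23/(0.04·2.75²) = 86 m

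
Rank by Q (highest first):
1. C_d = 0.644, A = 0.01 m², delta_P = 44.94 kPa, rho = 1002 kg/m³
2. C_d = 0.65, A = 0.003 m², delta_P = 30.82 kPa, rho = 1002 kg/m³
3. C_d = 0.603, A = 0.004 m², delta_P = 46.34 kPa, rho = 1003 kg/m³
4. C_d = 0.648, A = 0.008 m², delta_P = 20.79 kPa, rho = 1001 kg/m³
Case 1: Q = 60.99 L/s
Case 2: Q = 15.29 L/s
Case 3: Q = 23.19 L/s
Case 4: Q = 33.41 L/s
Ranking (highest first): 1, 4, 3, 2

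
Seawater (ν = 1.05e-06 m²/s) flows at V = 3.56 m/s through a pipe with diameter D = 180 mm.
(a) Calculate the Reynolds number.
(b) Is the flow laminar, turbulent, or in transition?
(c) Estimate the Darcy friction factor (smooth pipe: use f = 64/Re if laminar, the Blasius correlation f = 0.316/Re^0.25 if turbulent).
(a) Re = V·D/ν = 3.56·0.18/1.05e-06 = 610290
(b) Flow regime: turbulent (Re > 4000)
(c) Friction factor: f = 0.316/Re^0.25 = 0.316/610290^0.25 = 0.01131 (Blasius is strictly valid for Re ≲ 1e5; used here as the smooth-pipe estimate the problem specifies)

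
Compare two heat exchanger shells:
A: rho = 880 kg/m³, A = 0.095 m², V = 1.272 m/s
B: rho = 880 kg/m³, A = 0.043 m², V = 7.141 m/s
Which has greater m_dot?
m_dot(A) = 106.3 kg/s, m_dot(B) = 270.2 kg/s. Answer: B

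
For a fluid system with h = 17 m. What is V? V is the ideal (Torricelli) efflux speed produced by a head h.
Formula: V = \sqrt{2 g h}
V = √(2·9.81·17) = 18.26 m/s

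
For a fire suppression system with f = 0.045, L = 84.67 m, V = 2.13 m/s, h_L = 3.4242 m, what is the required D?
Formula: h_L = f \frac{L}{D} \frac{V^2}{2g}
Substituting knowns: 3.4242 = 0.045·(84.67/D)·2.13²/(2·9.81)
Solving for D: D = 0.045·84.67·2.13²/(2·9.81·3.4242) = 0.2573 m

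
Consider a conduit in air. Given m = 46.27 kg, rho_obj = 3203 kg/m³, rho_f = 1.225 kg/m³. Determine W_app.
Formula: W_{app} = mg\left(1 - \frac{\rho_f}{\rho_{obj}}\right)
W_app = 46.27·9.81·(1 − 1.225/3203) = 453.7 N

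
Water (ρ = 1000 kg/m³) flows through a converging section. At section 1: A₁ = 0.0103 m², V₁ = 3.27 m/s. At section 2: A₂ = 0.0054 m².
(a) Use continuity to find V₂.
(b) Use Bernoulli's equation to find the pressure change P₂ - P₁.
(a) Continuity: A₁V₁=A₂V₂ -> V₂=A₁V₁/A₂=0.0103*3.27/0.0054=6.24 m/s
(b) Bernoulli: P₂-P₁=0.5*rho*(V₁^2-V₂^2)/1000=0.5*1000*(3.27^2-6.24^2)/1000=-14.12 kPa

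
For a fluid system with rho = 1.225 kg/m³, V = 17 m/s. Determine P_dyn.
Formula: P_{dyn} = \frac{1}{2} \rho V^2
P_dyn = 0.5·1.225·17²/1000 = 0.177 kPa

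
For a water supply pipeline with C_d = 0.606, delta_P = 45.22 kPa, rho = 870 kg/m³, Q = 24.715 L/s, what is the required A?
Formula: Q = C_d A \sqrt{\frac{2 \Delta P}{\rho}}
Substituting knowns: 24.715 = 0.606·A·√(2·(45.22·1000)/870)·1000
Solving for A: A = (24.715/1000)/(0.606·√(2·(45.22·1000)/870)) = 0.004 m²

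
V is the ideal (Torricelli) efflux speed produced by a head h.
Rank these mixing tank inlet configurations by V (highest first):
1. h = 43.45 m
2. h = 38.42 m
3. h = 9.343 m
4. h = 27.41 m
Case 1: V = 29.2 m/s
Case 2: V = 27.46 m/s
Case 3: V = 13.54 m/s
Case 4: V = 23.19 m/s
Ranking (highest first): 1, 2, 4, 3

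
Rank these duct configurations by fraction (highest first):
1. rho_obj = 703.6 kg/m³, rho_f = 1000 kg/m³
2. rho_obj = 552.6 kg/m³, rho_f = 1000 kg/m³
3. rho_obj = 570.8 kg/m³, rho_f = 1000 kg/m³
Case 1: fraction = 0.7036
Case 2: fraction = 0.5526
Case 3: fraction = 0.5708
Ranking (highest first): 1, 3, 2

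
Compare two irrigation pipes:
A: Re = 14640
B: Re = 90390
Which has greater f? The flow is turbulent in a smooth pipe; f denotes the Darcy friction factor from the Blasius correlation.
f(A) = 0.02873, f(B) = 0.01822. Answer: A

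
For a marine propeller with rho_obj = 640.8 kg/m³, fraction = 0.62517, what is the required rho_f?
Formula: f_{sub} = \frac{\rho_{obj}}{\rho_f}
Substituting knowns: 0.62517 = 640.8/rho_f
Solving for rho_f: rho_f = 640.8/0.62517 = 1025 kg/m³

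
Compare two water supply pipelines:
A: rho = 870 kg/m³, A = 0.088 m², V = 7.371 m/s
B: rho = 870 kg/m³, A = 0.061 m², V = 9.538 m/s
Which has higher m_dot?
m_dot(A) = 564.3 kg/s, m_dot(B) = 506.2 kg/s. Answer: A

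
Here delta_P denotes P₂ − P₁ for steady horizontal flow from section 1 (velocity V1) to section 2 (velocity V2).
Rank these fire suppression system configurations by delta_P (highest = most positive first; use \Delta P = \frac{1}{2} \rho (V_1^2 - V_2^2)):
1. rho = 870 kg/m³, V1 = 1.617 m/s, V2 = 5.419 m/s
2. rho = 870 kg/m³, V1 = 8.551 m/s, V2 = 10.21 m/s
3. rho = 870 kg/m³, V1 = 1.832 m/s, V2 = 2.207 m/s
Case 1: delta_P = -11.64 kPa
Case 2: delta_P = -13.54 kPa
Case 3: delta_P = -0.6589 kPa
Ranking (highest first): 3, 1, 2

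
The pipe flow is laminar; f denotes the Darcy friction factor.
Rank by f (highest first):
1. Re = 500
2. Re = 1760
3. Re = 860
Case 1: f = 0.128
Case 2: f = 0.03636
Case 3: f = 0.07442
Ranking (highest first): 1, 3, 2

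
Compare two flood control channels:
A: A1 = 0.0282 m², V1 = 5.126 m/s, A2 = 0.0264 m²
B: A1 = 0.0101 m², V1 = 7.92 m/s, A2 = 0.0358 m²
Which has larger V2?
V2(A) = 5.475 m/s, V2(B) = 2.234 m/s. Answer: A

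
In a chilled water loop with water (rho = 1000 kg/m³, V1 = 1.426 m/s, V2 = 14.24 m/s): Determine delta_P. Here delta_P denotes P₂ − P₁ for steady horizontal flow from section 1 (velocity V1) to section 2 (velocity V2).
Formula: \Delta P = \frac{1}{2} \rho (V_1^2 - V_2^2)
delta_P = 0.5·1000·(1.426² − 14.24²)/1000 = -100.4 kPa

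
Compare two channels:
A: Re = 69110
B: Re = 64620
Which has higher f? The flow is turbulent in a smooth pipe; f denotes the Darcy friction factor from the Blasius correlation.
f(A) = 0.01949, f(B) = 0.01982. Answer: B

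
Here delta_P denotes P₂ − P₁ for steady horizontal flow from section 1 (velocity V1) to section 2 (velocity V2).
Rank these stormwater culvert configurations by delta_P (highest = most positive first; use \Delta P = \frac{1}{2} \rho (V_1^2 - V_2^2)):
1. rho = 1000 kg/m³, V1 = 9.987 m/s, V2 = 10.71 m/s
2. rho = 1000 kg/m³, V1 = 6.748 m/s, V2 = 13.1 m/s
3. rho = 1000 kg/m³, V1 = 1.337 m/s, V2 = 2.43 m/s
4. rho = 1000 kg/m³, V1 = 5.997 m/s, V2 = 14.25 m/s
Case 1: delta_P = -7.482 kPa
Case 2: delta_P = -63.04 kPa
Case 3: delta_P = -2.059 kPa
Case 4: delta_P = -83.55 kPa
Ranking (highest first): 3, 1, 2, 4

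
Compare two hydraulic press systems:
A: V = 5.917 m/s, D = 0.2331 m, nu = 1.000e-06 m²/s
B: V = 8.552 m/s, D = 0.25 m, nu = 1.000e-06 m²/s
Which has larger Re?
Re(A) = 1.379e+06, Re(B) = 2.138e+06. Answer: B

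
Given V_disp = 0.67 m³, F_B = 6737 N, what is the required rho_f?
Formula: F_B = \rho_f g V_{disp}
Substituting knowns: 6737 = rho_f·9.81·0.67
Solving for rho_f: rho_f = 6737/(9.81·0.67) = 1025 kg/m³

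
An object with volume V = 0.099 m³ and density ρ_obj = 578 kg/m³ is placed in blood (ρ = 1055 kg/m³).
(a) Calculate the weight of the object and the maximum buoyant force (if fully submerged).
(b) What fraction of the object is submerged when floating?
(a) W=rho_obj*g*V=578*9.81*0.099=561.3 N; F_B(max)=rho*g*V=1055*9.81*0.099=1024.6 N
(b) Floating fraction=rho_obj/rho=578/1055=0.548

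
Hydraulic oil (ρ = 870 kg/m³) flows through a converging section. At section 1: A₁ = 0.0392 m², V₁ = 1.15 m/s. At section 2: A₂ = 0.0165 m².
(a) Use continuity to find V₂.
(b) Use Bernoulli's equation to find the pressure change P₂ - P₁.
(a) Continuity: A₁V₁=A₂V₂ -> V₂=A₁V₁/A₂=0.0392*1.15/0.0165=2.73 m/s
(b) Bernoulli: P₂-P₁=0.5*rho*(V₁^2-V₂^2)/1000=0.5*870*(1.15^2-2.73^2)/1000=-2.667 kPa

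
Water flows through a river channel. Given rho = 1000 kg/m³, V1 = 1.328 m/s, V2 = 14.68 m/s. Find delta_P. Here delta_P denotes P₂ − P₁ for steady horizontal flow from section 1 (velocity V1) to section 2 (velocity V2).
Formula: \Delta P = \frac{1}{2} \rho (V_1^2 - V_2^2)
delta_P = 0.5·1000·(1.328² − 14.68²)/1000 = -106.9 kPa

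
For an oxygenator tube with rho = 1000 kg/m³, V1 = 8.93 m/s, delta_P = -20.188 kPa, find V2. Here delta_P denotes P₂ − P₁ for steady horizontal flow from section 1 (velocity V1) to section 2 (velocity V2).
Formula: \Delta P = \frac{1}{2} \rho (V_1^2 - V_2^2)
Substituting knowns: -20.188 = 0.5·1000·(8.93² − V2²)/1000
Solving for V2: V2 = √(8.93² − 2·(-20.188·1000)/1000) = 10.96 m/s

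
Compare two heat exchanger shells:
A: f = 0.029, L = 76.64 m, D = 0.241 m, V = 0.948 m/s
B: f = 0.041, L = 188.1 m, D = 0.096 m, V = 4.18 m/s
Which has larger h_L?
h_L(A) = 0.4224 m, h_L(B) = 71.54 m. Answer: B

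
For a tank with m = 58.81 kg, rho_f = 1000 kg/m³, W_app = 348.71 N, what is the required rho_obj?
Formula: W_{app} = mg\left(1 - \frac{\rho_f}{\rho_{obj}}\right)
Substituting knowns: 348.71 = 58.81·9.81·(1 − 1000/rho_obj)
Solving for rho_obj: rho_obj = 1000/(1 − 348.71/(58.81·9.81)) = 2528 kg/m³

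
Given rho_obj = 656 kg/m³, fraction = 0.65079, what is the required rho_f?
Formula: f_{sub} = \frac{\rho_{obj}}{\rho_f}
Substituting knowns: 0.65079 = 656/rho_f
Solving for rho_f: rho_f = 656/0.65079 = 1008 kg/m³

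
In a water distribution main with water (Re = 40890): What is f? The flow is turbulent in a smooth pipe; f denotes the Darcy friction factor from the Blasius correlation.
Formula: f = \frac{0.316}{Re^{0.25}}
f = 0.316/40890^0.25 = 0.02222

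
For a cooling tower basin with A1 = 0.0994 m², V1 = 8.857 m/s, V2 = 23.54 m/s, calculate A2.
Formula: V_2 = \frac{A_1 V_1}{A_2}
Substituting knowns: 23.54 = 0.0994·8.857/A2
Solving for A2: A2 = 0.0994·8.857/23.54 = 0.0374 m²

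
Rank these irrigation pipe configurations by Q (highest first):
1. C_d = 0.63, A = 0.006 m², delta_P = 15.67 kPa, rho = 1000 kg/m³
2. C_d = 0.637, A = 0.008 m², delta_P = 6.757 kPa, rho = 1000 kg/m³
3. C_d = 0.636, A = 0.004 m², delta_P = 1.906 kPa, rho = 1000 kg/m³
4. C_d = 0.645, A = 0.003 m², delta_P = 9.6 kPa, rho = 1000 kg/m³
Case 1: Q = 21.16 L/s
Case 2: Q = 18.73 L/s
Case 3: Q = 4.967 L/s
Case 4: Q = 8.479 L/s
Ranking (highest first): 1, 2, 4, 3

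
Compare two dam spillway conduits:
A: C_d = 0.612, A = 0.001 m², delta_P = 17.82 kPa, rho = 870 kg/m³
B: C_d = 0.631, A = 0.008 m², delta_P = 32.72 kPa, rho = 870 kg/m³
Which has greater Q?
Q(A) = 3.917 L/s, Q(B) = 43.78 L/s. Answer: B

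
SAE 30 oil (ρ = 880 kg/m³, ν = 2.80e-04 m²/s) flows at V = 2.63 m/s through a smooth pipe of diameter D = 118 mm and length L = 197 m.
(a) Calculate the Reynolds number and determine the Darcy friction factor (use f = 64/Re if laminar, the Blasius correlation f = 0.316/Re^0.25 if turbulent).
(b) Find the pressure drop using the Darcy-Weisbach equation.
(a) Re = V·D/ν = 2.63·0.118/2.80e-04 = 1108.4 → laminar (Re < 2300); f = 64/Re = 64/1108.4 = 0.057741
(b) Darcy-Weisbach: ΔP = f·(L/D)·½ρV²/1000 = 0.057741·(197/0.118)·½·880·2.63²/1000 = 293.4 kPa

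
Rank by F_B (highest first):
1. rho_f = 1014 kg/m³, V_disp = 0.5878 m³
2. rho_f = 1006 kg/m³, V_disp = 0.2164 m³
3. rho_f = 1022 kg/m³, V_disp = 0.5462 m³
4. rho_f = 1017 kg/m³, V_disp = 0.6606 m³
Case 1: F_B = 5847 N
Case 2: F_B = 2136 N
Case 3: F_B = 5476 N
Case 4: F_B = 6591 N
Ranking (highest first): 4, 1, 3, 2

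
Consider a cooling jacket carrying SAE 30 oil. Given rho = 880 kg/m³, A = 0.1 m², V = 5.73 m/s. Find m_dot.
Formula: \dot{m} = \rho A V
m_dot = 880·0.1·5.73 = 504.2 kg/s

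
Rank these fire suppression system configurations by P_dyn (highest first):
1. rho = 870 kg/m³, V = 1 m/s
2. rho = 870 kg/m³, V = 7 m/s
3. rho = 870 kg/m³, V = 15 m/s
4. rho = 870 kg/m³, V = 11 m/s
Case 1: P_dyn = 0.435 kPa
Case 2: P_dyn = 21.32 kPa
Case 3: P_dyn = 97.88 kPa
Case 4: P_dyn = 52.63 kPa
Ranking (highest first): 3, 4, 2, 1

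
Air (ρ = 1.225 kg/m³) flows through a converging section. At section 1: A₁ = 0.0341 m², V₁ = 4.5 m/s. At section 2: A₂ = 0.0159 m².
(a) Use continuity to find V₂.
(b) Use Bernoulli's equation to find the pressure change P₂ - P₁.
(a) Continuity: A₁V₁=A₂V₂ -> V₂=A₁V₁/A₂=0.0341*4.5/0.0159=9.65 m/s
(b) Bernoulli: P₂-P₁=0.5*rho*(V₁^2-V₂^2)/1000=0.5*1.225*(4.5^2-9.65^2)/1000=-0.04463 kPa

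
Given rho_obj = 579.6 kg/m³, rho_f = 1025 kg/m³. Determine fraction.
Formula: f_{sub} = \frac{\rho_{obj}}{\rho_f}
fraction = 579.6/1025 = 0.5655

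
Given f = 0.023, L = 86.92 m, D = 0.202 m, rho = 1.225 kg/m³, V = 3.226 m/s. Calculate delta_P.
Formula: \Delta P = f \frac{L}{D} \frac{\rho V^2}{2}
delta_P = 0.023·(86.92/0.202)·0.5·1.225·3.226²/1000 = 0.06309 kPa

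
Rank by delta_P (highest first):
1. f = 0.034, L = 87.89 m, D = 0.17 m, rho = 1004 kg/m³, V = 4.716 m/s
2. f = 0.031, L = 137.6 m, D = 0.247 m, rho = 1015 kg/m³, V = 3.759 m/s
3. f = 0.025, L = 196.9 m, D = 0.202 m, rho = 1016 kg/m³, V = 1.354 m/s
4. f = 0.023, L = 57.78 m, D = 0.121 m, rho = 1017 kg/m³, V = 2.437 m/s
Case 1: delta_P = 196.3 kPa
Case 2: delta_P = 123.8 kPa
Case 3: delta_P = 22.7 kPa
Case 4: delta_P = 33.17 kPa
Ranking (highest first): 1, 2, 4, 3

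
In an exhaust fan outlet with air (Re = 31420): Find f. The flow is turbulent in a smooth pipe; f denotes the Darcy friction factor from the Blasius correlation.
Formula: f = \frac{0.316}{Re^{0.25}}
f = 0.316/31420^0.25 = 0.02373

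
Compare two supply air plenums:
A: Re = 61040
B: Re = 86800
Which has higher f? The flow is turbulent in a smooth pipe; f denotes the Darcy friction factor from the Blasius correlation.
f(A) = 0.0201, f(B) = 0.01841. Answer: A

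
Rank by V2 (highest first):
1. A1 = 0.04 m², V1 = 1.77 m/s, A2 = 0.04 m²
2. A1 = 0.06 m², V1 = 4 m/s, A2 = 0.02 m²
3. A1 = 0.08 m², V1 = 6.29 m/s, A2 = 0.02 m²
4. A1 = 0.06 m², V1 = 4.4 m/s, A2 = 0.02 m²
Case 1: V2 = 1.77 m/s
Case 2: V2 = 12 m/s
Case 3: V2 = 25.16 m/s
Case 4: V2 = 13.2 m/s
Ranking (highest first): 3, 4, 2, 1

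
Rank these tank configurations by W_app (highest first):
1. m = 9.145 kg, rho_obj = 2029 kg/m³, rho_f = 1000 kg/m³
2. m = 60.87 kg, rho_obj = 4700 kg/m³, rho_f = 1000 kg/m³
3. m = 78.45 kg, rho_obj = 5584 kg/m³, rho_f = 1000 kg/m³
Case 1: W_app = 45.5 N
Case 2: W_app = 470.1 N
Case 3: W_app = 631.8 N
Ranking (highest first): 3, 2, 1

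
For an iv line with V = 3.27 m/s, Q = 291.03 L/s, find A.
Formula: Q = A V
Substituting knowns: 291.03 = A·3.27·1000
Solving for A: A = (291.03/1000)/3.27 = 0.089 m²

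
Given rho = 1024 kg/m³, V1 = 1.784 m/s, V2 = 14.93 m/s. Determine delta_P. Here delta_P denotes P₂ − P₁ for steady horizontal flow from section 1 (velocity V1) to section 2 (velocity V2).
Formula: \Delta P = \frac{1}{2} \rho (V_1^2 - V_2^2)
delta_P = 0.5·1024·(1.784² − 14.93²)/1000 = -112.5 kPa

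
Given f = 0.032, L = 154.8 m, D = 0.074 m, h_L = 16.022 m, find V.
Formula: h_L = f \frac{L}{D} \frac{V^2}{2g}
Substituting knowns: 16.022 = 0.032·(154.8/0.074)·V²/(2·9.81)
Solving for V: V = √(16.022·2·9.81/(0.032·(154.8/0.074))) = 2.167 m/s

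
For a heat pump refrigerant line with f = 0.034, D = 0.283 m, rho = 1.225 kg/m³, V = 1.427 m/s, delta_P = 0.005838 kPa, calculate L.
Formula: \Delta P = f \frac{L}{D} \frac{\rho V^2}{2}
Substituting knowns: 0.005838 = 0.034·(L/0.283)·0.5·1.225·1.427²/1000
Solving for L: L = (0.005838·1000)·0.283/(0.034·0.5·1.225·1.427²) = 38.96 m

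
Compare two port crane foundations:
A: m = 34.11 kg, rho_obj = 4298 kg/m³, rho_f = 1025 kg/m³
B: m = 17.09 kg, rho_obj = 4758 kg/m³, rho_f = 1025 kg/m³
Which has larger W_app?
W_app(A) = 254.8 N, W_app(B) = 131.5 N. Answer: A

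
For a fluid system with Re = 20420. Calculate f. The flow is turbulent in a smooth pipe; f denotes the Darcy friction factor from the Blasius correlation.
Formula: f = \frac{0.316}{Re^{0.25}}
f = 0.316/20420^0.25 = 0.02643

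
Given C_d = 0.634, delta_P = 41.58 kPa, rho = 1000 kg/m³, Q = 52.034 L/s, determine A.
Formula: Q = C_d A \sqrt{\frac{2 \Delta P}{\rho}}
Substituting knowns: 52.034 = 0.634·A·√(2·(41.58·1000)/1000)·1000
Solving for A: A = (52.034/1000)/(0.634·√(2·(41.58·1000)/1000)) = 0.009 m²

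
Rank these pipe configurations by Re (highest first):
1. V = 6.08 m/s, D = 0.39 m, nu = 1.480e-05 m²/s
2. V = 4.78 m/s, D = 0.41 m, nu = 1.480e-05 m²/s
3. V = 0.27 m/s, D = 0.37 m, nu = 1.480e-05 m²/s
Case 1: Re = 160216
Case 2: Re = 132419
Case 3: Re = 6750
Ranking (highest first): 1, 2, 3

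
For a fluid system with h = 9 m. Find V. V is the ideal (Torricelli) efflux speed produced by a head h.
Formula: V = \sqrt{2 g h}
V = √(2·9.81·9) = 13.29 m/s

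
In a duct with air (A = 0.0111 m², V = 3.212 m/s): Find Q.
Formula: Q = A V
Q = 0.0111·3.212·1000 = 35.65 L/s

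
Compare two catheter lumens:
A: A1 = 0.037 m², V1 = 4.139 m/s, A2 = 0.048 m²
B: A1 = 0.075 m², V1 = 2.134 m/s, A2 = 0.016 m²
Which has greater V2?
V2(A) = 3.19 m/s, V2(B) = 10 m/s. Answer: B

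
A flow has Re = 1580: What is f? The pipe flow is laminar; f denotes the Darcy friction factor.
Formula: f = \frac{64}{Re}
f = 64/1580 = 0.04051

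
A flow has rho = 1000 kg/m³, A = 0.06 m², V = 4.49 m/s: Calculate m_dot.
Formula: \dot{m} = \rho A V
m_dot = 1000·0.06·4.49 = 269.4 kg/s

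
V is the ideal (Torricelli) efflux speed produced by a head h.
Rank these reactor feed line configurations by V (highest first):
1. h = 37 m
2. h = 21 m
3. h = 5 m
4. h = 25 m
Case 1: V = 26.94 m/s
Case 2: V = 20.3 m/s
Case 3: V = 9.905 m/s
Case 4: V = 22.15 m/s
Ranking (highest first): 1, 4, 2, 3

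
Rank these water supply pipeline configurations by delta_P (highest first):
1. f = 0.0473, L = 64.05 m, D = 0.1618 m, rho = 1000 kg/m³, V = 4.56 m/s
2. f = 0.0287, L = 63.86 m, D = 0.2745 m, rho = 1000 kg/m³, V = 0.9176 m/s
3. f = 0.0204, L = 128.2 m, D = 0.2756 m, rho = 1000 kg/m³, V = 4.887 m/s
Case 1: delta_P = 194.7 kPa
Case 2: delta_P = 2.811 kPa
Case 3: delta_P = 113.3 kPa
Ranking (highest first): 1, 3, 2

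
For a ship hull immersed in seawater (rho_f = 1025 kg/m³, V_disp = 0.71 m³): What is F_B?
Formula: F_B = \rho_f g V_{disp}
F_B = 1025·9.81·0.71 = 7139 N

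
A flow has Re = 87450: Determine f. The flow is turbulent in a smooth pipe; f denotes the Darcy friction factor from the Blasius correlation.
Formula: f = \frac{0.316}{Re^{0.25}}
f = 0.316/87450^0.25 = 0.01838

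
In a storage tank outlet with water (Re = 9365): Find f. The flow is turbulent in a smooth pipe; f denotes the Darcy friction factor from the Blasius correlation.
Formula: f = \frac{0.316}{Re^{0.25}}
f = 0.316/9365^0.25 = 0.03212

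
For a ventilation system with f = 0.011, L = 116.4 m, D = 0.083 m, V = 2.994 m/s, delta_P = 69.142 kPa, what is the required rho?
Formula: \Delta P = f \frac{L}{D} \frac{\rho V^2}{2}
Substituting knowns: 69.142 = 0.011·(116.4/0.083)·0.5·rho·2.994²/1000
Solving for rho: rho = (69.142·1000)/(0.011·(116.4/0.083)·0.5·2.994²) = 1000 kg/m³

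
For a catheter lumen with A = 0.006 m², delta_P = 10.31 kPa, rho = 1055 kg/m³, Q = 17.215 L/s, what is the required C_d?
Formula: Q = C_d A \sqrt{\frac{2 \Delta P}{\rho}}
Substituting knowns: 17.215 = C_d·0.006·√(2·(10.31·1000)/1055)·1000
Solving for C_d: C_d = (17.215/1000)/(0.006·√(2·(10.31·1000)/1055)) = 0.649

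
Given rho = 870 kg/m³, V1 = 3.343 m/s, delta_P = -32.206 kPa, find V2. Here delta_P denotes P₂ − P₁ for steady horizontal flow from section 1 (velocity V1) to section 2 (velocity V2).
Formula: \Delta P = \frac{1}{2} \rho (V_1^2 - V_2^2)
Substituting knowns: -32.206 = 0.5·870·(3.343² − V2²)/1000
Solving for V2: V2 = √(3.343² − 2·(-32.206·1000)/870) = 9.231 m/s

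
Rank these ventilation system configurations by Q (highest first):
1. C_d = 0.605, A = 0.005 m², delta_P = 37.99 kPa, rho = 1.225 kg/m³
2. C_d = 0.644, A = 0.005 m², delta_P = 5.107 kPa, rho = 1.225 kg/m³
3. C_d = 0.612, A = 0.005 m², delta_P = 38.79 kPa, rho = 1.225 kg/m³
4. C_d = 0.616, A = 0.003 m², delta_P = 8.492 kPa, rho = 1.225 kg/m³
Case 1: Q = 753.4 L/s
Case 2: Q = 294 L/s
Case 3: Q = 770.1 L/s
Case 4: Q = 217.6 L/s
Ranking (highest first): 3, 1, 2, 4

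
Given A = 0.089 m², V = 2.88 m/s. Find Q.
Formula: Q = A V
Q = 0.089·2.88·1000 = 256.3 L/s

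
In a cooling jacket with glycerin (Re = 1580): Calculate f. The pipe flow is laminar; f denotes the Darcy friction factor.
Formula: f = \frac{64}{Re}
f = 64/1580 = 0.04051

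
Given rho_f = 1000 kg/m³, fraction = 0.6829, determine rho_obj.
Formula: f_{sub} = \frac{\rho_{obj}}{\rho_f}
Substituting knowns: 0.6829 = rho_obj/1000
Solving for rho_obj: rho_obj = 0.6829·1000 = 682.9 kg/m³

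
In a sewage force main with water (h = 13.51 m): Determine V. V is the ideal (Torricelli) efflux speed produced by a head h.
Formula: V = \sqrt{2 g h}
V = √(2·9.81·13.51) = 16.28 m/s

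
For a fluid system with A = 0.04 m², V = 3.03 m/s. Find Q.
Formula: Q = A V
Q = 0.04·3.03·1000 = 121.2 L/s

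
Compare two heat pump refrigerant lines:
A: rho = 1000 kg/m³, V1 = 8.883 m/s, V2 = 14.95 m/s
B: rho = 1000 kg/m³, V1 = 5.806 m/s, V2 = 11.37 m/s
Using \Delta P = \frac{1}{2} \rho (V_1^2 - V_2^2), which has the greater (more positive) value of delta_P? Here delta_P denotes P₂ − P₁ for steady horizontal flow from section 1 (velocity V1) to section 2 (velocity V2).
delta_P(A) = -72.3 kPa, delta_P(B) = -47.78 kPa. Answer: B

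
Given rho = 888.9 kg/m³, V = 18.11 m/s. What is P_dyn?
Formula: P_{dyn} = \frac{1}{2} \rho V^2
P_dyn = 0.5·888.9·18.11²/1000 = 145.8 kPa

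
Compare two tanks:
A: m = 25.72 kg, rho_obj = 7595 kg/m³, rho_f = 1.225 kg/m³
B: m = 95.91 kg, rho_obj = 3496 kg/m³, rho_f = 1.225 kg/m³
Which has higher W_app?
W_app(A) = 252.3 N, W_app(B) = 940.5 N. Answer: B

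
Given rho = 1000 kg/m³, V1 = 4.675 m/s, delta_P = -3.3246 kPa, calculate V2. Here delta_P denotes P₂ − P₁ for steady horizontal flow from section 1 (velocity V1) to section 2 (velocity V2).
Formula: \Delta P = \frac{1}{2} \rho (V_1^2 - V_2^2)
Substituting knowns: -3.3246 = 0.5·1000·(4.675² − V2²)/1000
Solving for V2: V2 = √(4.675² − 2·(-3.3246·1000)/1000) = 5.339 m/s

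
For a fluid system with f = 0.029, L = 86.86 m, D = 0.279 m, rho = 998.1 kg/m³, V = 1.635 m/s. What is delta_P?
Formula: \Delta P = f \frac{L}{D} \frac{\rho V^2}{2}
delta_P = 0.029·(86.86/0.279)·0.5·998.1·1.635²/1000 = 12.04 kPa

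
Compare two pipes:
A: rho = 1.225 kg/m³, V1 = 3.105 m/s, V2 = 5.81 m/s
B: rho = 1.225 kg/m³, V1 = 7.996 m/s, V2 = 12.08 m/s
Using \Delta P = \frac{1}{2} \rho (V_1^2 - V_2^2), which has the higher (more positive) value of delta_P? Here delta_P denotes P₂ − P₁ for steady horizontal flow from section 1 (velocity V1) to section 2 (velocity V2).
delta_P(A) = -0.01477 kPa, delta_P(B) = -0.05022 kPa. Answer: A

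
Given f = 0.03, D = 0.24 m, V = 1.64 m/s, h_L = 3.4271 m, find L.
Formula: h_L = f \frac{L}{D} \frac{V^2}{2g}
Substituting knowns: 3.4271 = 0.03·(L/0.24)·1.64²/(2·9.81)
Solving for L: L = 3.4271·2·9.81·0.24/(0.03·1.64²) = 200 m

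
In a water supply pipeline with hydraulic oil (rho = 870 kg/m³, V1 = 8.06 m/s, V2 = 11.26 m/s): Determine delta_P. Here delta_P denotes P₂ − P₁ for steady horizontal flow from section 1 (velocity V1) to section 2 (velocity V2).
Formula: \Delta P = \frac{1}{2} \rho (V_1^2 - V_2^2)
delta_P = 0.5·870·(8.06² − 11.26²)/1000 = -26.89 kPa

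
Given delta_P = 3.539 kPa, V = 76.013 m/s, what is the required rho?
Formula: V = \sqrt{\frac{2 \Delta P}{\rho}}
Substituting knowns: 76.013 = √(2·(3.539·1000)/rho)
Solving for rho: rho = 2·(3.539·1000)/76.013² = 1.225 kg/m³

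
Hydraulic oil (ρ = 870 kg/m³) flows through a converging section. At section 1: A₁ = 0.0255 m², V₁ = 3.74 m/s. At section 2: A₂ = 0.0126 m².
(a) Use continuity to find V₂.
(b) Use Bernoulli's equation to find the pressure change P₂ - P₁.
(a) Continuity: A₁V₁=A₂V₂ -> V₂=A₁V₁/A₂=0.0255*3.74/0.0126=7.57 m/s
(b) Bernoulli: P₂-P₁=0.5*rho*(V₁^2-V₂^2)/1000=0.5*870*(3.74^2-7.57^2)/1000=-18.84 kPa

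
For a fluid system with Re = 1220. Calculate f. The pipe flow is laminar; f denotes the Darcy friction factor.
Formula: f = \frac{64}{Re}
f = 64/1220 = 0.05246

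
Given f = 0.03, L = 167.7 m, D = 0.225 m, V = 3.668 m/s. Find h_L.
Formula: h_L = f \frac{L}{D} \frac{V^2}{2g}
h_L = 0.03·(167.7/0.225)·3.668²/(2·9.81) = 15.33 m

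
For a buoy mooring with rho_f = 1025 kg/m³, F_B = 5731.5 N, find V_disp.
Formula: F_B = \rho_f g V_{disp}
Substituting knowns: 5731.5 = 1025·9.81·V_disp
Solving for V_disp: V_disp = 5731.5/(1025·9.81) = 0.57 m³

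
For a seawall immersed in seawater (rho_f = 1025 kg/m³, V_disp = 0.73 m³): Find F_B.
Formula: F_B = \rho_f g V_{disp}
F_B = 1025·9.81·0.73 = 7340 N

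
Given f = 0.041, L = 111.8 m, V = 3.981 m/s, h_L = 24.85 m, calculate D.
Formula: h_L = f \frac{L}{D} \frac{V^2}{2g}
Substituting knowns: 24.85 = 0.041·(111.8/D)·3.981²/(2·9.81)
Solving for D: D = 0.041·111.8·3.981²/(2·9.81·24.85) = 0.149 m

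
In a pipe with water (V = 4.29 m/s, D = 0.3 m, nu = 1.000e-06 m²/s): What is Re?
Formula: Re = \frac{V D}{\nu}
Re = 4.29·0.3/1.000e-06 = 1.287e+06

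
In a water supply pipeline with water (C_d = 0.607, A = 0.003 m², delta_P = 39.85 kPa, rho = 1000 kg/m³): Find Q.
Formula: Q = C_d A \sqrt{\frac{2 \Delta P}{\rho}}
Q = 0.607·0.003·√(2·(39.85·1000)/1000)·1000 = 16.26 L/s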